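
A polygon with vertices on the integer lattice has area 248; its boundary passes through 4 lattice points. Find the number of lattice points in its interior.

247

From Pick's theorem, I = A − B/2 + 1 = 248 − 4/2 + 1 = 247.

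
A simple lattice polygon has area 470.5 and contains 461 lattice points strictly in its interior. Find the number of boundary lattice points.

Pick's theorem gives A = I + B/2 − 1, so B = 2(A − I + 1) = 2(470.5 − 461 + 1) = 21.

21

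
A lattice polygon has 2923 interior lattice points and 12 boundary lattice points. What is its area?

By Pick's theorem, A = I + B/2 − 1 = 2923 + 12/2 − 1 = 2928.

2928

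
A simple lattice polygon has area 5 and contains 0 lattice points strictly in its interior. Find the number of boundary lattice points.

12

Pick's theorem gives A = I + B/2 − 1, so B = 2(A − I + 1) = 2(5 − 0 + 1) = 12.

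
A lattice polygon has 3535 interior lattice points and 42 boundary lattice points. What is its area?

3555

Pick's theorem states A = I + B/2 − 1, so A = 3535 + 42/2 − 1 = 3555.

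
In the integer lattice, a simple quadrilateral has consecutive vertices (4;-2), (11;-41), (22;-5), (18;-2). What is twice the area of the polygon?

By the shoelace formula, twice the signed area is |(4·(-41) − 11·(-2)) + (11·(-5) − 22·(-41)) + (22·(-2) − 18·(-5)) + (18·(-2) − 4·(-2))| = 723, so the area is 361.5.

723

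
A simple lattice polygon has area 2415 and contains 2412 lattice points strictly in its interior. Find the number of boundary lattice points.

8

Pick's theorem gives A = I + B/2 − 1, so B = 2(A − I + 1) = 2(2415 − 2412 + 1) = 8.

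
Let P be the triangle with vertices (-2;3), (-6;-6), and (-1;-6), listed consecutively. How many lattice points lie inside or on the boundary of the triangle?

By the shoelace formula, twice the signed area is |[(-2)·(-6) − (-6)·3] + [(-6)·(-6) − (-1)·(-6)] + [(-1)·3 − (-2)·(-6)]| = 45, so the area is 22.5.
Summing gcd(|Δx|,|Δy|) over the edges gives the boundary count: gcd(4,9) + gcd(5,0) + gcd(1,9) = 1+5+1 = 7.
Pick's theorem gives I = A − B/2 + 1 = 22.5 − 7/2 + 1 = 20, so the closed region contains I + B = 20 + 7 = 27 lattice points.

27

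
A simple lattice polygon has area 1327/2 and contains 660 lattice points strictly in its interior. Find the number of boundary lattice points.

Pick's theorem gives A = I + B/2 − 1, so B = 2(A − I + 1) = 2(1327/2 − 660 + 1) = 9.

9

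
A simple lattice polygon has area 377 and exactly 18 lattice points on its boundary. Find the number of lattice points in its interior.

Pick's theorem A = I + B/2 − 1 rearranges to I = A − B/2 + 1 = 377 − 18/2 + 1 = 369.

369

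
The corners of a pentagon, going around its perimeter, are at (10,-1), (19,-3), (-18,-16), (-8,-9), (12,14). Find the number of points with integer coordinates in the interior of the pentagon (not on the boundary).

Using the shoelace formula, 2A = |[10·(-3) − 19·(-1)] + [19·(-16) − (-18)·(-3)] + [(-18)·(-9) − (-8)·(-16)] + [(-8)·14 − 12·(-9)] + [12·(-1) − 10·14]| = 491, so the area is 245.5.
Summing gcd(|Δx|,|Δy|) over the edges gives the boundary count: gcd(9,2) + gcd(37,13) + gcd(10,7) + gcd(20,23) + gcd(2,15) = 1+1+1+1+1 = 5.
By Pick's theorem A = I + B/2 − 1, so I = 245.5 − 5/2 + 1 = 244.

244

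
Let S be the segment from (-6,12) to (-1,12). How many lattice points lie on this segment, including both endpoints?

6

The number of lattice points on a segment between lattice points is gcd(|Δx|,|Δy|) + 1 = gcd(5,0) + 1 = 5 + 1 = 6.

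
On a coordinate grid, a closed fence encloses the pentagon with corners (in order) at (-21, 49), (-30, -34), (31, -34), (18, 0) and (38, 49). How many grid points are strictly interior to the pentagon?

4261

The shoelace formula gives twice the area as |[(-21)·(-34) − (-30)·49] + [(-30)·(-34) − 31·(-34)] + [31·0 − 18·(-34)] + [18·49 − 38·0] + [38·49 − (-21)·49]| = 8643, so the area is 4321.5.
Along each edge there are gcd(|Δx|,|Δy|)+1 lattice points, so counting each shared vertex once the boundary has gcd(9,83) + gcd(61,0) + gcd(13,34) + gcd(20,49) + gcd(59,0) = 1+61+1+1+59 = 123.
Pick's theorem gives I = A − B/2 + 1 = 4321.5 − 123/2 + 1 = 4261.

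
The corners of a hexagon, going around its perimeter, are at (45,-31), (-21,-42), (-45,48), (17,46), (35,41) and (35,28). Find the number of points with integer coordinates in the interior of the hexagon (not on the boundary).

Using the shoelace formula, 2A = |(45·(-42) − (-21)·(-31)) + ((-21)·48 − (-45)·(-42)) + ((-45)·46 − 17·48) + (17·41 − 35·46) + (35·28 − 35·41) + (35·(-31) − 45·28)| = 12038, so the area is 6019.
The number of boundary lattice points is Σ gcd(|Δx|,|Δy|) = gcd(66,11) + gcd(24,90) + gcd(62,2) + gcd(18,5) + gcd(0,13) + gcd(10,59) = 11+6+2+1+13+1 = 34.
By Pick's theorem A = I + B/2 − 1, so I = 6019 − 34/2 + 1 = 6003.

6003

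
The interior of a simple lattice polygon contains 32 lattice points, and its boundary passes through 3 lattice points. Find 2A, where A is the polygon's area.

By Pick's theorem, A = I + B/2 − 1 = 32 + 3/2 − 1 = 65/2.
Hence 2A = 65.

65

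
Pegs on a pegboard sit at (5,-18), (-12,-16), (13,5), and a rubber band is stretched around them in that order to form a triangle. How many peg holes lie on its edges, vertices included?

Summing gcd(|Δx|,|Δy|) over the edges gives the boundary count: gcd(17,2) + gcd(25,21) + gcd(8,23) = 1+1+1 = 3.

3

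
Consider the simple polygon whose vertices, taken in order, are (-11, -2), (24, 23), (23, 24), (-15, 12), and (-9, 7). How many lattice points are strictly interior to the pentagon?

Using the shoelace formula, 2A = |((-11)·23 − 24·(-2)) + (24·24 − 23·23) + (23·12 − (-15)·24) + ((-15)·7 − (-9)·12) + ((-9)·(-2) − (-11)·7)| = 576, so the area is 288.
Summing gcd(|Δx|,|Δy|) over the edges gives the boundary count: gcd(35,25) + gcd(1,1) + gcd(38,12) + gcd(6,5) + gcd(2,9) = 5+1+2+1+1 = 10.
Pick's theorem gives I = A − B/2 + 1 = 288 − 10/2 + 1 = 284.

284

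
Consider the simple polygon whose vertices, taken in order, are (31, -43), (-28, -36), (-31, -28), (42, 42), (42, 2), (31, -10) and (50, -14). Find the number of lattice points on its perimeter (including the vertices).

The number of boundary lattice points is Σ gcd(|Δx|,|Δy|) = gcd(59,7) + gcd(3,8) + gcd(73,70) + gcd(0,40) + gcd(11,12) + gcd(19,4) + gcd(19,29) = 1+1+1+40+1+1+1 = 46.

46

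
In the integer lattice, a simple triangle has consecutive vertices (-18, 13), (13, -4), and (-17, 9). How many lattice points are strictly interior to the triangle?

Using the shoelace formula, 2A = |[(-18)·(-4) − 13·13] + [13·9 − (-17)·(-4)] + [(-17)·13 − (-18)·9]| = 107, so the area is 53.5.
The number of boundary lattice points is Σ gcd(|Δx|,|Δy|) = gcd(31,17) + gcd(30,13) + gcd(1,4) = 1+1+1 = 3.
By Pick's theorem A = I + B/2 − 1, so I = 53.5 − 3/2 + 1 = 53.

53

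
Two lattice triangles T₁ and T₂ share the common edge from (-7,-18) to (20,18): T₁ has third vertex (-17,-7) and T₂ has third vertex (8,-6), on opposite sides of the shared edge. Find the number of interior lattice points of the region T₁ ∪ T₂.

429

The union is the simple quadrilateral with vertices (-7,-18), (-17,-7), (20,18), (8,-6) in order.
By the shoelace formula, twice the signed area is |[(-7)·(-7) − (-17)·(-18)] + [(-17)·18 − 20·(-7)] + [20·(-6) − 8·18] + [8·(-18) − (-7)·(-6)]| = 873, so the area is 436.5.
Summing gcd(|Δx|,|Δy|) over the edges gives the boundary count: gcd(10,11) + gcd(37,25) + gcd(12,24) + gcd(15,12) = 1+1+12+3 = 17.
By Pick's theorem I = A − B/2 + 1 = 436.5 − 17/2 + 1 = 429.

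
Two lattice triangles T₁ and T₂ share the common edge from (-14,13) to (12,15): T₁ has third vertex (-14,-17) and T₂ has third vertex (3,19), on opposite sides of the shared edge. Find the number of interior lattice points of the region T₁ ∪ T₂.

435

The union is the simple quadrilateral with vertices (-14,13), (-14,-17), (12,15), (3,19) in order.
By the shoelace formula, twice the signed area is |((-14)·(-17) − (-14)·13) + ((-14)·15 − 12·(-17)) + (12·19 − 3·15) + (3·13 − (-14)·19)| = 902, so the area is 451.
The number of boundary lattice points is Σ gcd(|Δx|,|Δy|) = gcd(0,30) + gcd(26,32) + gcd(9,4) + gcd(17,6) = 30+2+1+1 = 34.
By Pick's theorem I = A − B/2 + 1 = 451 − 34/2 + 1 = 435.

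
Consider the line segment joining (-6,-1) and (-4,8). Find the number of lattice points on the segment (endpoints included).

The number of lattice points on a segment between lattice points is gcd(|Δx|,|Δy|) + 1 = gcd(2,9) + 1 = 1 + 1 = 2.

2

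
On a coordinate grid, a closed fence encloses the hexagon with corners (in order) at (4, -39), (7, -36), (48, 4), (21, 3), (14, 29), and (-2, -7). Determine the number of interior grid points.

By the shoelace formula, twice the signed area is |[4·(-36) − 7·(-39)] + [7·4 − 48·(-36)] + [48·3 − 21·4] + [21·29 − 14·3] + [14·(-7) − (-2)·29] + [(-2)·(-39) − 4·(-7)]| = 2578, so the area is 1289.
Along each edge there are gcd(|Δx|,|Δy|)+1 lattice points, so counting each shared vertex once the boundary has gcd(3,3) + gcd(41,40) + gcd(27,1) + gcd(7,26) + gcd(16,36) + gcd(6,32) = 3+1+1+1+4+2 = 12.
By Pick's theorem A = I + B/2 − 1, so I = 1289 − 12/2 + 1 = 1284.

1284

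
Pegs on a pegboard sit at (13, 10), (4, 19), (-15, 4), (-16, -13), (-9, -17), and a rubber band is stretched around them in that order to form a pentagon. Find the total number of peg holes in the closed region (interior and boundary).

Using the shoelace formula, 2A = |(13·19 − 4·10) + (4·4 − (-15)·19) + ((-15)·(-13) − (-16)·4) + ((-16)·(-17) − (-9)·(-13)) + ((-9)·10 − 13·(-17))| = 1053, so the area is 1053/2.
Along each edge there are gcd(|Δx|,|Δy|)+1 lattice points, so counting each shared vertex once the boundary has gcd(9,9) + gcd(19,15) + gcd(1,17) + gcd(7,4) + gcd(22,27) = 9+1+1+1+1 = 13.
Pick's theorem gives I = A − B/2 + 1 = 1053/2 − 13/2 + 1 = 521, so the closed region contains I + B = 521 + 13 = 534 lattice points.

534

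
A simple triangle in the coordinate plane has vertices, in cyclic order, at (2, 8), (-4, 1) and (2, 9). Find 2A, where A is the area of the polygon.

By the shoelace formula, twice the signed area is |[2·1 − (-4)·8] + [(-4)·9 − 2·1] + [2·8 − 2·9]| = 6, so the area is 3.

6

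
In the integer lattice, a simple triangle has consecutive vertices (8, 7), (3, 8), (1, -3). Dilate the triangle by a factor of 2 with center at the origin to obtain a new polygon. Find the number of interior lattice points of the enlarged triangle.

The shoelace formula gives twice the area as |[8·8 − 3·7] + [3·(-3) − 1·8] + [1·7 − 8·(-3)]| = 57, so the area is 57/2.
Along each edge there are gcd(|Δx|,|Δy|)+1 lattice points, so counting each shared vertex once the boundary has gcd(5,1) + gcd(2,11) + gcd(7,10) = 1+1+1 = 3.
Scaling by 2 multiplies the area by 2² = 4 (so the new area is 114) and multiplies the boundary lattice-point count by 2, giving 6.
By Pick's theorem, the interior count of the dilated polygon is 114 − 6/2 + 1 = 112.

112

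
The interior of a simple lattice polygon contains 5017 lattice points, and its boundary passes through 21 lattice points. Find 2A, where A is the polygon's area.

By Pick's theorem, A = I + B/2 − 1 = 5017 + 21/2 − 1 = 10053/2.
Hence 2A = 10053.

10053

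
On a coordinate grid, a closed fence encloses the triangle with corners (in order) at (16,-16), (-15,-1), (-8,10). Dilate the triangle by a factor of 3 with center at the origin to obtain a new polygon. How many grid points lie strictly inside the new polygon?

2002

Using the shoelace formula, 2A = |[16·(-1) − (-15)·(-16)] + [(-15)·10 − (-8)·(-1)] + [(-8)·(-16) − 16·10]| = 446, so the area is 223.
Summing gcd(|Δx|,|Δy|) over the edges gives the boundary count: gcd(31,15) + gcd(7,11) + gcd(24,26) = 1+1+2 = 4.
Scaling by 3 multiplies the area by 3² = 9 (so the new area is 2007) and multiplies the boundary lattice-point count by 3, giving 12.
By Pick's theorem, the interior count of the dilated polygon is 2007 − 12/2 + 1 = 2002.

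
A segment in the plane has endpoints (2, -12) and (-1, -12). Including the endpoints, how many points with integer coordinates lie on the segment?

The number of lattice points on a segment between lattice points is gcd(|Δx|,|Δy|) + 1 = gcd(3,0) + 1 = 3 + 1 = 4.

4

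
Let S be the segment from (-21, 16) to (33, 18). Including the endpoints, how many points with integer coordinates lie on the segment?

The number of lattice points on a segment between lattice points is gcd(|Δx|,|Δy|) + 1 = gcd(54,2) + 1 = 2 + 1 = 3.

3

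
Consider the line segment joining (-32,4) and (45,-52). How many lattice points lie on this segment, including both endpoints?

The number of lattice points on a segment between lattice points is gcd(|Δx|,|Δy|) + 1 = gcd(77,56) + 1 = 7 + 1 = 8.

8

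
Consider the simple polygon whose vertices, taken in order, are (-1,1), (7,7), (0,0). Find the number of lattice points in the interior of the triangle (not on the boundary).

3

By the shoelace formula, twice the signed area is |((-1)·7 − 7·1) + (7·0 − 0·7) + (0·1 − (-1)·0)| = 14, so the area is 7.
Summing gcd(|Δx|,|Δy|) over the edges gives the boundary count: gcd(8,6) + gcd(7,7) + gcd(1,1) = 2+7+1 = 10.
By Pick's theorem A = I + B/2 − 1, so I = 7 − 10/2 + 1 = 3.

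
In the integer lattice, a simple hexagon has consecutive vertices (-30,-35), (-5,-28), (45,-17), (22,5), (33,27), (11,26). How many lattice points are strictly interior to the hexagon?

1990

Using the shoelace formula, 2A = |((-30)·(-28) − (-5)·(-35)) + ((-5)·(-17) − 45·(-28)) + (45·5 − 22·(-17)) + (22·27 − 33·5) + (33·26 − 11·27) + (11·(-35) − (-30)·26)| = 3994, so the area is 1997.
Along each edge there are gcd(|Δx|,|Δy|)+1 lattice points, so counting each shared vertex once the boundary has gcd(25,7) + gcd(50,11) + gcd(23,22) + gcd(11,22) + gcd(22,1) + gcd(41,61) = 1+1+1+11+1+1 = 16.
Pick's theorem gives I = A − B/2 + 1 = 1997 − 16/2 + 1 = 1990.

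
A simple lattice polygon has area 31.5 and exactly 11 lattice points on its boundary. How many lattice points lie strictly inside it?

27

Pick's theorem A = I + B/2 − 1 rearranges to I = A − B/2 + 1 = 31.5 − 11/2 + 1 = 27.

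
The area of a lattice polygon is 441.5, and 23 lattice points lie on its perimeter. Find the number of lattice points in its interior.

Pick's theorem A = I + B/2 − 1 rearranges to I = A − B/2 + 1 = 441.5 − 23/2 + 1 = 431.

431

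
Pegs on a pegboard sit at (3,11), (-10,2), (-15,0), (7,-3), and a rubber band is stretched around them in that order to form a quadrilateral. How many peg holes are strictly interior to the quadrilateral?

The shoelace formula gives twice the area as |[3·2 − (-10)·11] + [(-10)·0 − (-15)·2] + [(-15)·(-3) − 7·0] + [7·11 − 3·(-3)]| = 277, so the area is 277/2.
The number of boundary lattice points is Σ gcd(|Δx|,|Δy|) = gcd(13,9) + gcd(5,2) + gcd(22,3) + gcd(4,14) = 1+1+1+2 = 5.
By Pick's theorem A = I + B/2 − 1, so I = 277/2 − 5/2 + 1 = 137.

137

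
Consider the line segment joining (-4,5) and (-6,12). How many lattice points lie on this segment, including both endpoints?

2

The number of lattice points on a segment between lattice points is gcd(|Δx|,|Δy|) + 1 = gcd(2,7) + 1 = 1 + 1 = 2.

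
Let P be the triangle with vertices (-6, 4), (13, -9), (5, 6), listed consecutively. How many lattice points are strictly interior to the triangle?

The shoelace formula gives twice the area as |((-6)·(-9) − 13·4) + (13·6 − 5·(-9)) + (5·4 − (-6)·6)| = 181, so the area is 90.5.
Along each edge there are gcd(|Δx|,|Δy|)+1 lattice points, so counting each shared vertex once the boundary has gcd(19,13) + gcd(8,15) + gcd(11,2) = 1+1+1 = 3.
Pick's theorem gives I = A − B/2 + 1 = 90.5 − 3/2 + 1 = 90.

90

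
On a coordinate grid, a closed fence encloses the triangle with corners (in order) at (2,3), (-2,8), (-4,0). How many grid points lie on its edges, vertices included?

6

Along each edge there are gcd(|Δx|,|Δy|)+1 lattice points, so counting each shared vertex once the boundary has gcd(4,5) + gcd(2,8) + gcd(6,3) = 1+2+3 = 6.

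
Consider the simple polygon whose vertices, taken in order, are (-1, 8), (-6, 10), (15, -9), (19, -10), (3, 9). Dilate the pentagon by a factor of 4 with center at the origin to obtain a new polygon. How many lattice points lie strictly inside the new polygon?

1567

The shoelace formula gives twice the area as |[(-1)·10 − (-6)·8] + [(-6)·(-9) − 15·10] + [15·(-10) − 19·(-9)] + [19·9 − 3·(-10)] + [3·8 − (-1)·9]| = 197, so the area is 98.5.
Along each edge there are gcd(|Δx|,|Δy|)+1 lattice points, so counting each shared vertex once the boundary has gcd(5,2) + gcd(21,19) + gcd(4,1) + gcd(16,19) + gcd(4,1) = 1+1+1+1+1 = 5.
Scaling by 4 multiplies the area by 4² = 16 (so the new area is 1576) and multiplies the boundary lattice-point count by 4, giving 20.
By Pick's theorem, the interior count of the dilated polygon is 1576 − 20/2 + 1 = 1567.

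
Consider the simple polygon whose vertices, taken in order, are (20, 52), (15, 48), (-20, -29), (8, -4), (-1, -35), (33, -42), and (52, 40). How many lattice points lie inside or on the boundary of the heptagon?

3678

The shoelace formula gives twice the area as |[20·48 − 15·52] + [15·(-29) − (-20)·48] + [(-20)·(-4) − 8·(-29)] + [8·(-35) − (-1)·(-4)] + [(-1)·(-42) − 33·(-35)] + [33·40 − 52·(-42)] + [52·52 − 20·40]| = 7338, so the area is 3669.
Along each edge there are gcd(|Δx|,|Δy|)+1 lattice points, so counting each shared vertex once the boundary has gcd(5,4) + gcd(35,77) + gcd(28,25) + gcd(9,31) + gcd(34,7) + gcd(19,82) + gcd(32,12) = 1+7+1+1+1+1+4 = 16.
Pick's theorem gives I = A − B/2 + 1 = 3669 − 16/2 + 1 = 3662, so the closed region contains I + B = 3662 + 16 = 3678 lattice points.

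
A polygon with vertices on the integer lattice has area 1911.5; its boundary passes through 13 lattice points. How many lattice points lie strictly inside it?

1906

From Pick's theorem, I = A − B/2 + 1 = 1911.5 − 13/2 + 1 = 1906.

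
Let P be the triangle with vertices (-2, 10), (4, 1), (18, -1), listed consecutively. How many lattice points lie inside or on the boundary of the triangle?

By the shoelace formula, twice the signed area is |[(-2)·1 − 4·10] + [4·(-1) − 18·1] + [18·10 − (-2)·(-1)]| = 114, so the area is 57.
Summing gcd(|Δx|,|Δy|) over the edges gives the boundary count: gcd(6,9) + gcd(14,2) + gcd(20,11) = 3+2+1 = 6.
Pick's theorem gives I = A − B/2 + 1 = 57 − 6/2 + 1 = 55, so the closed region contains I + B = 55 + 6 = 61 lattice points.

61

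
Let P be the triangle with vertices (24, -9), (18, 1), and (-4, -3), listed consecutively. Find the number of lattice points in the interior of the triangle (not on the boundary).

Using the shoelace formula, 2A = |[24·1 − 18·(-9)] + [18·(-3) − (-4)·1] + [(-4)·(-9) − 24·(-3)]| = 244, so the area is 122.
Summing gcd(|Δx|,|Δy|) over the edges gives the boundary count: gcd(6,10) + gcd(22,4) + gcd(28,6) = 2+2+2 = 6.
By Pick's theorem A = I + B/2 − 1, so I = 122 − 6/2 + 1 = 120.

120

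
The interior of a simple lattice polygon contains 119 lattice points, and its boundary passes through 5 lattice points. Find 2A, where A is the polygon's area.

By Pick's theorem, A = I + B/2 − 1 = 119 + 5/2 − 1 = 241/2.
Hence 2A = 241.

241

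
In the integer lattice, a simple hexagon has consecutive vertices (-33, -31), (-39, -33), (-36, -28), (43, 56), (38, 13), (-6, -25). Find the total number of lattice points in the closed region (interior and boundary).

2060

The shoelace formula gives twice the area as |[(-33)·(-33) − (-39)·(-31)] + [(-39)·(-28) − (-36)·(-33)] + [(-36)·56 − 43·(-28)] + [43·13 − 38·56] + [38·(-25) − (-6)·13] + [(-6)·(-31) − (-33)·(-25)]| = 4108, so the area is 2054.
Summing gcd(|Δx|,|Δy|) over the edges gives the boundary count: gcd(6,2) + gcd(3,5) + gcd(79,84) + gcd(5,43) + gcd(44,38) + gcd(27,6) = 2+1+1+1+2+3 = 10.
Pick's theorem gives I = A − B/2 + 1 = 2054 − 10/2 + 1 = 2050, so the closed region contains I + B = 2050 + 10 = 2060 lattice points.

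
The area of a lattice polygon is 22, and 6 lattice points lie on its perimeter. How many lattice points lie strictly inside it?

20

Pick's theorem A = I + B/2 − 1 rearranges to I = A − B/2 + 1 = 22 − 6/2 + 1 = 20.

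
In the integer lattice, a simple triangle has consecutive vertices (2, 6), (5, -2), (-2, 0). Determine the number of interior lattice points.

Using the shoelace formula, 2A = |(2·(-2) − 5·6) + (5·0 − (-2)·(-2)) + ((-2)·6 − 2·0)| = 50, so the area is 25.
Along each edge there are gcd(|Δx|,|Δy|)+1 lattice points, so counting each shared vertex once the boundary has gcd(3,8) + gcd(7,2) + gcd(4,6) = 1+1+2 = 4.
By Pick's theorem A = I + B/2 − 1, so I = 25 − 4/2 + 1 = 24.

24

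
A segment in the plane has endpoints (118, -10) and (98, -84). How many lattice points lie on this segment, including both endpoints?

The number of lattice points on a segment between lattice points is gcd(|Δx|,|Δy|) + 1 = gcd(20,74) + 1 = 2 + 1 = 3.

3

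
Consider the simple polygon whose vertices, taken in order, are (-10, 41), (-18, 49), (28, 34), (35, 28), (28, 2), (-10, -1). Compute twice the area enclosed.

3284

Using the shoelace formula, 2A = |[(-10)·49 − (-18)·41] + [(-18)·34 − 28·49] + [28·28 − 35·34] + [35·2 − 28·28] + [28·(-1) − (-10)·2] + [(-10)·41 − (-10)·(-1)]| = 3284, so the area is 1642.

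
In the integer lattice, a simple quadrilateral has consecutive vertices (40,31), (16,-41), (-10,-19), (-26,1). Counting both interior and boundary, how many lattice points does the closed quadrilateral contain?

2119

Using the shoelace formula, 2A = |(40·(-41) − 16·31) + (16·(-19) − (-10)·(-41)) + ((-10)·1 − (-26)·(-19)) + ((-26)·31 − 40·1)| = 4200, so the area is 2100.
Summing gcd(|Δx|,|Δy|) over the edges gives the boundary count: gcd(24,72) + gcd(26,22) + gcd(16,20) + gcd(66,30) = 24+2+4+6 = 36.
Pick's theorem gives I = A − B/2 + 1 = 2100 − 36/2 + 1 = 2083, so the closed region contains I + B = 2083 + 36 = 2119 lattice points.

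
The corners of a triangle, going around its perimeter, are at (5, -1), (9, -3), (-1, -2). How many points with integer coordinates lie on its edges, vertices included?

4

Along each edge there are gcd(|Δx|,|Δy|)+1 lattice points, so counting each shared vertex once the boundary has gcd(4,2) + gcd(10,1) + gcd(6,1) = 2+1+1 = 4.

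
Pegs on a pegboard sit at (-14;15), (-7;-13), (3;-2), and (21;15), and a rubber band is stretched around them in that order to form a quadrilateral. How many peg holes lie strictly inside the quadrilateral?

Using the shoelace formula, 2A = |[(-14)·(-13) − (-7)·15] + [(-7)·(-2) − 3·(-13)] + [3·15 − 21·(-2)] + [21·15 − (-14)·15]| = 952, so the area is 476.
Along each edge there are gcd(|Δx|,|Δy|)+1 lattice points, so counting each shared vertex once the boundary has gcd(7,28) + gcd(10,11) + gcd(18,17) + gcd(35,0) = 7+1+1+35 = 44.
By Pick's theorem A = I + B/2 − 1, so I = 476 − 44/2 + 1 = 455.

455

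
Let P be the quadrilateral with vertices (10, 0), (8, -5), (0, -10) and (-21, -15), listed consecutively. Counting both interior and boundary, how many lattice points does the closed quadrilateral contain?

Using the shoelace formula, 2A = |(10·(-5) − 8·0) + (8·(-10) − 0·(-5)) + (0·(-15) − (-21)·(-10)) + ((-21)·0 − 10·(-15))| = 190, so the area is 95.
Along each edge there are gcd(|Δx|,|Δy|)+1 lattice points, so counting each shared vertex once the boundary has gcd(2,5) + gcd(8,5) + gcd(21,5) + gcd(31,15) = 1+1+1+1 = 4.
Pick's theorem gives I = A − B/2 + 1 = 95 − 4/2 + 1 = 94, so the closed region contains I + B = 94 + 4 = 98 lattice points.

98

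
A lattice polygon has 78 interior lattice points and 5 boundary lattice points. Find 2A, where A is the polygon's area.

By Pick's theorem, A = I + B/2 − 1 = 78 + 5/2 − 1 = 159/2.
Hence 2A = 159.

159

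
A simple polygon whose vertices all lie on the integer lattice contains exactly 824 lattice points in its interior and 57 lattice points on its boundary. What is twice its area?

1703

By Pick's theorem, A = I + B/2 − 1 = 824 + 57/2 − 1 = 1703/2.
Hence 2A = 1703.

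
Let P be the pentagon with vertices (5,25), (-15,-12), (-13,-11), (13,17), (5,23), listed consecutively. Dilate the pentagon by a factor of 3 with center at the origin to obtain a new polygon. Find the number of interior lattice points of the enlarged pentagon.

2104

Using the shoelace formula, 2A = |(5·(-12) − (-15)·25) + ((-15)·(-11) − (-13)·(-12)) + ((-13)·17 − 13·(-11)) + (13·23 − 5·17) + (5·25 − 5·23)| = 470, so the area is 235.
Along each edge there are gcd(|Δx|,|Δy|)+1 lattice points, so counting each shared vertex once the boundary has gcd(20,37) + gcd(2,1) + gcd(26,28) + gcd(8,6) + gcd(0,2) = 1+1+2+2+2 = 8.
Scaling by 3 multiplies the area by 3² = 9 (so the new area is 2115) and multiplies the boundary lattice-point count by 3, giving 24.
By Pick's theorem, the interior count of the dilated polygon is 2115 − 24/2 + 1 = 2104.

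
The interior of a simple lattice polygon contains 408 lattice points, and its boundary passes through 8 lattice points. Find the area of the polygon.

411

Pick's theorem states A = I + B/2 − 1, so A = 408 + 8/2 − 1 = 411.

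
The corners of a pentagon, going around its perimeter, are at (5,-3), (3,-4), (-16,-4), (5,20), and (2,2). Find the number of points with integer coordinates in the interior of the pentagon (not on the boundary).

204

The shoelace formula gives twice the area as |(5·(-4) − 3·(-3)) + (3·(-4) − (-16)·(-4)) + ((-16)·20 − 5·(-4)) + (5·2 − 2·20) + (2·(-3) − 5·2)| = 433, so the area is 216.5.
The number of boundary lattice points is Σ gcd(|Δx|,|Δy|) = gcd(2,1) + gcd(19,0) + gcd(21,24) + gcd(3,18) + gcd(3,5) = 1+19+3+3+1 = 27.
By Pick's theorem A = I + B/2 − 1, so I = 216.5 − 27/2 + 1 = 204.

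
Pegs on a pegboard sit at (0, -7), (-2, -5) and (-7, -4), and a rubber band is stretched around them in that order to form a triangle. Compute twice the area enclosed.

Using the shoelace formula, 2A = |[0·(-5) − (-2)·(-7)] + [(-2)·(-4) − (-7)·(-5)] + [(-7)·(-7) − 0·(-4)]| = 8, so the area is 4.

8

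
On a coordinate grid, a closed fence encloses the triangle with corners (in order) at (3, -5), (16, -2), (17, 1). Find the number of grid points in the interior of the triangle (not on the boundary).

By the shoelace formula, twice the signed area is |(3·(-2) − 16·(-5)) + (16·1 − 17·(-2)) + (17·(-5) − 3·1)| = 36, so the area is 18.
The number of boundary lattice points is Σ gcd(|Δx|,|Δy|) = gcd(13,3) + gcd(1,3) + gcd(14,6) = 1+1+2 = 4.
By Pick's theorem A = I + B/2 − 1, so I = 18 − 4/2 + 1 = 17.

17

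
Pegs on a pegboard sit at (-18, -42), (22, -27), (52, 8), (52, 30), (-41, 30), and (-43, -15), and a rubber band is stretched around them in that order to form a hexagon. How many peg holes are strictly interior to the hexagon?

5120

By the shoelace formula, twice the signed area is |[(-18)·(-27) − 22·(-42)] + [22·8 − 52·(-27)] + [52·30 − 52·8] + [52·30 − (-41)·30] + [(-41)·(-15) − (-43)·30] + [(-43)·(-42) − (-18)·(-15)]| = 10365, so the area is 10365/2.
Summing gcd(|Δx|,|Δy|) over the edges gives the boundary count: gcd(40,15) + gcd(30,35) + gcd(0,22) + gcd(93,0) + gcd(2,45) + gcd(25,27) = 5+5+22+93+1+1 = 127.
By Pick's theorem A = I + B/2 − 1, so I = 10365/2 − 127/2 + 1 = 5120.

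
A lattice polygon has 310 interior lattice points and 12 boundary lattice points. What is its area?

315

By Pick's theorem, A = I + B/2 − 1 = 310 + 12/2 − 1 = 315.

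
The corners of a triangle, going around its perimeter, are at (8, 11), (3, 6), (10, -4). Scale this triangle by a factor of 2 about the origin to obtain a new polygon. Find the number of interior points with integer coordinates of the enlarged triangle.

The shoelace formula gives twice the area as |(8·6 − 3·11) + (3·(-4) − 10·6) + (10·11 − 8·(-4))| = 85, so the area is 85/2.
Summing gcd(|Δx|,|Δy|) over the edges gives the boundary count: gcd(5,5) + gcd(7,10) + gcd(2,15) = 5+1+1 = 7.
Scaling by 2 multiplies the area by 2² = 4 (so the new area is 170) and multiplies the boundary lattice-point count by 2, giving 14.
By Pick's theorem, the interior count of the dilated polygon is 170 − 14/2 + 1 = 164.

164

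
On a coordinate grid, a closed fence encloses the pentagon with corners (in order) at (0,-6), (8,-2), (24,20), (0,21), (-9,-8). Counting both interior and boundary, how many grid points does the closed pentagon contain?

507

Using the shoelace formula, 2A = |(0·(-2) − 8·(-6)) + (8·20 − 24·(-2)) + (24·21 − 0·20) + (0·(-8) − (-9)·21) + ((-9)·(-6) − 0·(-8))| = 1003, so the area is 1003/2.
Along each edge there are gcd(|Δx|,|Δy|)+1 lattice points, so counting each shared vertex once the boundary has gcd(8,4) + gcd(16,22) + gcd(24,1) + gcd(9,29) + gcd(9,2) = 4+2+1+1+1 = 9.
Pick's theorem gives I = A − B/2 + 1 = 1003/2 − 9/2 + 1 = 498, so the closed region contains I + B = 498 + 9 = 507 lattice points.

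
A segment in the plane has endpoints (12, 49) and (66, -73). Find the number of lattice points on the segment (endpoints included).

The number of lattice points on a segment between lattice points is gcd(|Δx|,|Δy|) + 1 = gcd(54,122) + 1 = 2 + 1 = 3.

3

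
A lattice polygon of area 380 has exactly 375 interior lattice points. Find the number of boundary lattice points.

12

Pick's theorem gives A = I + B/2 − 1, so B = 2(A − I + 1) = 2(380 − 375 + 1) = 12.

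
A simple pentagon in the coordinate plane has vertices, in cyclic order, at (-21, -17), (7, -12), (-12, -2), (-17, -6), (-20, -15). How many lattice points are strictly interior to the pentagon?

By the shoelace formula, twice the signed area is |[(-21)·(-12) − 7·(-17)] + [7·(-2) − (-12)·(-12)] + [(-12)·(-6) − (-17)·(-2)] + [(-17)·(-15) − (-20)·(-6)] + [(-20)·(-17) − (-21)·(-15)]| = 411, so the area is 205.5.
Summing gcd(|Δx|,|Δy|) over the edges gives the boundary count: gcd(28,5) + gcd(19,10) + gcd(5,4) + gcd(3,9) + gcd(1,2) = 1+1+1+3+1 = 7.
By Pick's theorem A = I + B/2 − 1, so I = 205.5 − 7/2 + 1 = 203.

203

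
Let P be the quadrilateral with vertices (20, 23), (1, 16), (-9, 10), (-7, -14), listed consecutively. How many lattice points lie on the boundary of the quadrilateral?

Summing gcd(|Δx|,|Δy|) over the edges gives the boundary count: gcd(19,7) + gcd(10,6) + gcd(2,24) + gcd(27,37) = 1+2+2+1 = 6.

6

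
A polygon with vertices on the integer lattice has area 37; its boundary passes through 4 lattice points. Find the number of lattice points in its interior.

36

From Pick's theorem, I = A − B/2 + 1 = 37 − 4/2 + 1 = 36.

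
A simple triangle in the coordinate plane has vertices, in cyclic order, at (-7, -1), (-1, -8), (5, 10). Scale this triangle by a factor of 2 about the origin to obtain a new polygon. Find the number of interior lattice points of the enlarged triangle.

293

Using the shoelace formula, 2A = |((-7)·(-8) − (-1)·(-1)) + ((-1)·10 − 5·(-8)) + (5·(-1) − (-7)·10)| = 150, so the area is 75.
The number of boundary lattice points is Σ gcd(|Δx|,|Δy|) = gcd(6,7) + gcd(6,18) + gcd(12,11) = 1+6+1 = 8.
Scaling by 2 multiplies the area by 2² = 4 (so the new area is 300) and multiplies the boundary lattice-point count by 2, giving 16.
By Pick's theorem, the interior count of the dilated polygon is 300 − 16/2 + 1 = 293.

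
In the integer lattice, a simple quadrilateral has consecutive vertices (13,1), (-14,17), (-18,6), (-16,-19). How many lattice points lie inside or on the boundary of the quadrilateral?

566

By the shoelace formula, twice the signed area is |(13·17 − (-14)·1) + ((-14)·6 − (-18)·17) + ((-18)·(-19) − (-16)·6) + ((-16)·1 − 13·(-19))| = 1126, so the area is 563.
Along each edge there are gcd(|Δx|,|Δy|)+1 lattice points, so counting each shared vertex once the boundary has gcd(27,16) + gcd(4,11) + gcd(2,25) + gcd(29,20) = 1+1+1+1 = 4.
Pick's theorem gives I = A − B/2 + 1 = 563 − 4/2 + 1 = 562, so the closed region contains I + B = 562 + 4 = 566 lattice points.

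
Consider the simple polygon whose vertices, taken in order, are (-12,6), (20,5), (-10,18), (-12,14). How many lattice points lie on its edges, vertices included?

Summing gcd(|Δx|,|Δy|) over the edges gives the boundary count: gcd(32,1) + gcd(30,13) + gcd(2,4) + gcd(0,8) = 1+1+2+8 = 12.

12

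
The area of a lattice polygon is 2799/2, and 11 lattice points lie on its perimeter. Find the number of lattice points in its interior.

Pick's theorem A = I + B/2 − 1 rearranges to I = A − B/2 + 1 = 2799/2 − 11/2 + 1 = 1395.

1395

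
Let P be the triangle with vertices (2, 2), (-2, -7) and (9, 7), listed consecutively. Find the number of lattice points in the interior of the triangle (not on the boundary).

21

The shoelace formula gives twice the area as |[2·(-7) − (-2)·2] + [(-2)·7 − 9·(-7)] + [9·2 − 2·7]| = 43, so the area is 43/2.
The number of boundary lattice points is Σ gcd(|Δx|,|Δy|) = gcd(4,9) + gcd(11,14) + gcd(7,5) = 1+1+1 = 3.
Pick's theorem gives I = A − B/2 + 1 = 43/2 − 3/2 + 1 = 21.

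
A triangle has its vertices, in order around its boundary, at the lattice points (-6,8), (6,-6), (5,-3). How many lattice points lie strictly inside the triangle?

By the shoelace formula, twice the signed area is |((-6)·(-6) − 6·8) + (6·(-3) − 5·(-6)) + (5·8 − (-6)·(-3))| = 22, so the area is 11.
Summing gcd(|Δx|,|Δy|) over the edges gives the boundary count: gcd(12,14) + gcd(1,3) + gcd(11,11) = 2+1+11 = 14.
Pick's theorem gives I = A − B/2 + 1 = 11 − 14/2 + 1 = 5.

5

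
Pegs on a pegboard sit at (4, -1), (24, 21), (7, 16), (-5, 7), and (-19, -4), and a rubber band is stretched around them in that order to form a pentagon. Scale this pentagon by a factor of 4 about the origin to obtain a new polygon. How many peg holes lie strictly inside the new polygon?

The shoelace formula gives twice the area as |[4·21 − 24·(-1)] + [24·16 − 7·21] + [7·7 − (-5)·16] + [(-5)·(-4) − (-19)·7] + [(-19)·(-1) − 4·(-4)]| = 662, so the area is 331.
Along each edge there are gcd(|Δx|,|Δy|)+1 lattice points, so counting each shared vertex once the boundary has gcd(20,22) + gcd(17,5) + gcd(12,9) + gcd(14,11) + gcd(23,3) = 2+1+3+1+1 = 8.
Scaling by 4 multiplies the area by 4² = 16 (so the new area is 5296) and multiplies the boundary lattice-point count by 4, giving 32.
By Pick's theorem, the interior count of the dilated polygon is 5296 − 32/2 + 1 = 5281.

5281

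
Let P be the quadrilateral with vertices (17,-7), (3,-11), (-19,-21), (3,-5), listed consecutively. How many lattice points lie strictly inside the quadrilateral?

The shoelace formula gives twice the area as |[17·(-11) − 3·(-7)] + [3·(-21) − (-19)·(-11)] + [(-19)·(-5) − 3·(-21)] + [3·(-7) − 17·(-5)]| = 216, so the area is 108.
Along each edge there are gcd(|Δx|,|Δy|)+1 lattice points, so counting each shared vertex once the boundary has gcd(14,4) + gcd(22,10) + gcd(22,16) + gcd(14,2) = 2+2+2+2 = 8.
By Pick's theorem A = I + B/2 − 1, so I = 108 − 8/2 + 1 = 105.

105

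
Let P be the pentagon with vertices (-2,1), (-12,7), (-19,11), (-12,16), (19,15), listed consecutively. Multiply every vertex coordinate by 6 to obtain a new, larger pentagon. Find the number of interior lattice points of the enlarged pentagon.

The shoelace formula gives twice the area as |((-2)·7 − (-12)·1) + ((-12)·11 − (-19)·7) + ((-19)·16 − (-12)·11) + ((-12)·15 − 19·16) + (19·1 − (-2)·15)| = 608, so the area is 304.
Summing gcd(|Δx|,|Δy|) over the edges gives the boundary count: gcd(10,6) + gcd(7,4) + gcd(7,5) + gcd(31,1) + gcd(21,14) = 2+1+1+1+7 = 12.
Scaling by 6 multiplies the area by 6² = 36 (so the new area is 10944) and multiplies the boundary lattice-point count by 6, giving 72.
By Pick's theorem, the interior count of the dilated polygon is 10944 − 72/2 + 1 = 10909.

10909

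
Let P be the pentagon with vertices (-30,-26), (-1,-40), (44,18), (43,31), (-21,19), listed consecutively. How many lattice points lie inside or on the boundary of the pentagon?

3054

By the shoelace formula, twice the signed area is |[(-30)·(-40) − (-1)·(-26)] + [(-1)·18 − 44·(-40)] + [44·31 − 43·18] + [43·19 − (-21)·31] + [(-21)·(-26) − (-30)·19]| = 6090, so the area is 3045.
Along each edge there are gcd(|Δx|,|Δy|)+1 lattice points, so counting each shared vertex once the boundary has gcd(29,14) + gcd(45,58) + gcd(1,13) + gcd(64,12) + gcd(9,45) = 1+1+1+4+9 = 16.
Pick's theorem gives I = A − B/2 + 1 = 3045 − 16/2 + 1 = 3038, so the closed region contains I + B = 3038 + 16 = 3054 lattice points.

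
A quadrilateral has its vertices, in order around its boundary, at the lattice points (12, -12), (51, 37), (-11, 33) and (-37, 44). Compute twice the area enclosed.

3799

Using the shoelace formula, 2A = |(12·37 − 51·(-12)) + (51·33 − (-11)·37) + ((-11)·44 − (-37)·33) + ((-37)·(-12) − 12·44)| = 3799, so the area is 1899.5.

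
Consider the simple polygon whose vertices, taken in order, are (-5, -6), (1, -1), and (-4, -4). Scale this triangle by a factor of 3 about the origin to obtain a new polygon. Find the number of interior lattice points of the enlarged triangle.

Using the shoelace formula, 2A = |((-5)·(-1) − 1·(-6)) + (1·(-4) − (-4)·(-1)) + ((-4)·(-6) − (-5)·(-4))| = 7, so the area is 7/2.
Along each edge there are gcd(|Δx|,|Δy|)+1 lattice points, so counting each shared vertex once the boundary has gcd(6,5) + gcd(5,3) + gcd(1,2) = 1+1+1 = 3.
Scaling by 3 multiplies the area by 3² = 9 (so the new area is 63/2) and multiplies the boundary lattice-point count by 3, giving 9.
By Pick's theorem, the interior count of the dilated polygon is 63/2 − 9/2 + 1 = 28.

28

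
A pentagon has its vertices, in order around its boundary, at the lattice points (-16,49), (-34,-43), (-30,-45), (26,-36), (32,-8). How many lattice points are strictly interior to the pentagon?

Using the shoelace formula, 2A = |[(-16)·(-43) − (-34)·49] + [(-34)·(-45) − (-30)·(-43)] + [(-30)·(-36) − 26·(-45)] + [26·(-8) − 32·(-36)] + [32·49 − (-16)·(-8)]| = 7228, so the area is 3614.
The number of boundary lattice points is Σ gcd(|Δx|,|Δy|) = gcd(18,92) + gcd(4,2) + gcd(56,9) + gcd(6,28) + gcd(48,57) = 2+2+1+2+3 = 10.
Pick's theorem gives I = A − B/2 + 1 = 3614 − 10/2 + 1 = 3610.

3610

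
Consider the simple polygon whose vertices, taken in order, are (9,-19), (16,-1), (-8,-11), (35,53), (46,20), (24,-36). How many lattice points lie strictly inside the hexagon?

1959

Using the shoelace formula, 2A = |(9·(-1) − 16·(-19)) + (16·(-11) − (-8)·(-1)) + ((-8)·53 − 35·(-11)) + (35·20 − 46·53) + (46·(-36) − 24·20) + (24·(-19) − 9·(-36))| = 3934, so the area is 1967.
Summing gcd(|Δx|,|Δy|) over the edges gives the boundary count: gcd(7,18) + gcd(24,10) + gcd(43,64) + gcd(11,33) + gcd(22,56) + gcd(15,17) = 1+2+1+11+2+1 = 18.
By Pick's theorem A = I + B/2 − 1, so I = 1967 − 18/2 + 1 = 1959.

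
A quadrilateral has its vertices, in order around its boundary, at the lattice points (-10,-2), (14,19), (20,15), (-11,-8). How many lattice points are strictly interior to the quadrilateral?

190

By the shoelace formula, twice the signed area is |((-10)·19 − 14·(-2)) + (14·15 − 20·19) + (20·(-8) − (-11)·15) + ((-11)·(-2) − (-10)·(-8))| = 385, so the area is 385/2.
The number of boundary lattice points is Σ gcd(|Δx|,|Δy|) = gcd(24,21) + gcd(6,4) + gcd(31,23) + gcd(1,6) = 3+2+1+1 = 7.
Pick's theorem gives I = A − B/2 + 1 = 385/2 − 7/2 + 1 = 190.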